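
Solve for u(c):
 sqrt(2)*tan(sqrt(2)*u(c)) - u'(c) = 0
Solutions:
 u(c) = sqrt(2)*(pi - asin(C1*exp(2*c)))/2
 u(c) = sqrt(2)*asin(C1*exp(2*c))/2


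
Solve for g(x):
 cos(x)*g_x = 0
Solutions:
 g(x) = C1


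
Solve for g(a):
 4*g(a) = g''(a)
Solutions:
 g(a) = C1*exp(-2*a) + C2*exp(2*a)


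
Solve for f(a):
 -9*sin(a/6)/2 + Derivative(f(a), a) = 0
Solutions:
 f(a) = C1 - 27*cos(a/6)


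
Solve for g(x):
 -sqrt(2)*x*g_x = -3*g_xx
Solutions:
 g(x) = C1 + C2*erfi(2^(3/4)*sqrt(3)*x/6)


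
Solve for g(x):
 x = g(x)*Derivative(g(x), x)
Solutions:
 g(x) = -sqrt(C1 + x^2)
 g(x) = sqrt(C1 + x^2)


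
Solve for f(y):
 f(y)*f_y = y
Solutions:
 f(y) = -sqrt(C1 + y^2)
 f(y) = sqrt(C1 + y^2)


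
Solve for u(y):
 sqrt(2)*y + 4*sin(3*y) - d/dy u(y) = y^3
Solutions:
 u(y) = C1 - y^4/4 + sqrt(2)*y^2/2 - 4*cos(3*y)/3


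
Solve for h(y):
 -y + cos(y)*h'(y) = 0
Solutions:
 h(y) = C1 + Integral(y/cos(y), y)


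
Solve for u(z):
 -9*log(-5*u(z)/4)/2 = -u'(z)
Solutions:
 -2*Integral(1/(log(-_y) - 2*log(2) + log(5)), (_y, u(z)))/9 = C1 - z


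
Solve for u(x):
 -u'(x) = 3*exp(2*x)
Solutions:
 u(x) = C1 - 3*exp(2*x)/2


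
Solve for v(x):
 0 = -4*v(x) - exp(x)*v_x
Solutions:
 v(x) = C1*exp(4*exp(-x))


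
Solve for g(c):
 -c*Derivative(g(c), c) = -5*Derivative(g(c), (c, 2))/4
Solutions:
 g(c) = C1 + C2*erfi(sqrt(10)*c/5)


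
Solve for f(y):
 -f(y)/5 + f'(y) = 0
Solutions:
 f(y) = C1*exp(y/5)


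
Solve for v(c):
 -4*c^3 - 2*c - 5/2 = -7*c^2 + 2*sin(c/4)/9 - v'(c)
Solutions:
 v(c) = C1 + c^4 - 7*c^3/3 + c^2 + 5*c/2 - 8*cos(c/4)/9


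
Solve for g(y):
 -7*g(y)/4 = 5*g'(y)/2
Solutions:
 g(y) = C1*exp(-7*y/10)


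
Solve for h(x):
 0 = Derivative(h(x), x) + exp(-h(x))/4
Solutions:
 h(x) = log(C1 - x/4)


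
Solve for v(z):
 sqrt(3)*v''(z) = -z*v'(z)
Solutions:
 v(z) = C1 + C2*erf(sqrt(2)*3^(3/4)*z/6)


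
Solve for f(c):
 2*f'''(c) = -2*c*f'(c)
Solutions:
 f(c) = C1 + Integral(C2*airyai(-c) + C3*airybi(-c), c)


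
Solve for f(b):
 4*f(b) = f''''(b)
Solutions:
 f(b) = C1*exp(-sqrt(2)*b) + C2*exp(sqrt(2)*b) + C3*sin(sqrt(2)*b) + C4*cos(sqrt(2)*b)


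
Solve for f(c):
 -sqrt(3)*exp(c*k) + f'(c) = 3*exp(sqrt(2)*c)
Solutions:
 f(c) = C1 + 3*sqrt(2)*exp(sqrt(2)*c)/2 + sqrt(3)*exp(c*k)/k


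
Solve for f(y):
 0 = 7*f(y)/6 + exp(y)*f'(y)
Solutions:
 f(y) = C1*exp(7*exp(-y)/6)


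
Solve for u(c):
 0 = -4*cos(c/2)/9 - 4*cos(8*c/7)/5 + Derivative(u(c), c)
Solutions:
 u(c) = C1 + 8*sin(c/2)/9 + 7*sin(8*c/7)/10


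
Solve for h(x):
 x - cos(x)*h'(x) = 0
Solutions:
 h(x) = C1 + Integral(x/cos(x), x)


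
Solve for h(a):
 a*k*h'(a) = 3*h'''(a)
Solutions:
 h(a) = C1 + Integral(C2*airyai(3^(2/3)*a*k^(1/3)/3) + C3*airybi(3^(2/3)*a*k^(1/3)/3), a)


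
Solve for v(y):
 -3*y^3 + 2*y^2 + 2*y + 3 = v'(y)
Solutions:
 v(y) = C1 - 3*y^4/4 + 2*y^3/3 + y^2 + 3*y


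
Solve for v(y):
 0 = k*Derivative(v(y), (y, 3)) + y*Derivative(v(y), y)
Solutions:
 v(y) = C1 + Integral(C2*airyai(y*(-1/k)^(1/3)) + C3*airybi(y*(-1/k)^(1/3)), y)


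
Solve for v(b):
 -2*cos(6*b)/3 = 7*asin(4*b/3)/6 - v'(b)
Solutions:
 v(b) = C1 + 7*b*asin(4*b/3)/6 + 7*sqrt(9 - 16*b^2)/24 + sin(6*b)/9


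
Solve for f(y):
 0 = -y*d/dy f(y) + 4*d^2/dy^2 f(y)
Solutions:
 f(y) = C1 + C2*erfi(sqrt(2)*y/4)


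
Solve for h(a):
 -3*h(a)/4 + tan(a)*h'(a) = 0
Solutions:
 h(a) = C1*sin(a)^(3/4)


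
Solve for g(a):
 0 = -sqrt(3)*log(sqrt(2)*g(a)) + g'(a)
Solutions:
 -2*sqrt(3)*Integral(1/(2*log(_y) + log(2)), (_y, g(a)))/3 = C1 - a


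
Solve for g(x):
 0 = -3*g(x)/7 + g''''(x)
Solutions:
 g(x) = C1*exp(-3^(1/4)*7^(3/4)*x/7) + C2*exp(3^(1/4)*7^(3/4)*x/7) + C3*sin(3^(1/4)*7^(3/4)*x/7) + C4*cos(3^(1/4)*7^(3/4)*x/7)


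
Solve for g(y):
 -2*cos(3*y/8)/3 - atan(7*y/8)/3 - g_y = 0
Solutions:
 g(y) = C1 - y*atan(7*y/8)/3 + 4*log(49*y^2 + 64)/21 - 16*sin(3*y/8)/9


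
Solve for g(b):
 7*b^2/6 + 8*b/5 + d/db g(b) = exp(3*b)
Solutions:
 g(b) = C1 - 7*b^3/18 - 4*b^2/5 + exp(3*b)/3


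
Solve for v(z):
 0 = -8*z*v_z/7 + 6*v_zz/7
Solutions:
 v(z) = C1 + C2*erfi(sqrt(6)*z/3)


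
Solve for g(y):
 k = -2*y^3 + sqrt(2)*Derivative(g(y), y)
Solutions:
 g(y) = C1 + sqrt(2)*k*y/2 + sqrt(2)*y^4/4


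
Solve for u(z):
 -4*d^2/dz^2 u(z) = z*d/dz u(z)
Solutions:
 u(z) = C1 + C2*erf(sqrt(2)*z/4)


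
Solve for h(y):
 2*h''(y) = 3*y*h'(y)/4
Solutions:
 h(y) = C1 + C2*erfi(sqrt(3)*y/4)


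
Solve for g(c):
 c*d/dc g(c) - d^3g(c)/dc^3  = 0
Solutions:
 g(c) = C1 + Integral(C2*airyai(c) + C3*airybi(c), c)


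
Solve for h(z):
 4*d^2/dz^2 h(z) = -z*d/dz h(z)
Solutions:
 h(z) = C1 + C2*erf(sqrt(2)*z/4)


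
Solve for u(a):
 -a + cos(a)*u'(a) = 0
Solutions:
 u(a) = C1 + Integral(a/cos(a), a)


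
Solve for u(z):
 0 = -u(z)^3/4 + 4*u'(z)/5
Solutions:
 u(z) = -2*sqrt(2)*sqrt(-1/(C1 + 5*z))
 u(z) = 2*sqrt(2)*sqrt(-1/(C1 + 5*z))


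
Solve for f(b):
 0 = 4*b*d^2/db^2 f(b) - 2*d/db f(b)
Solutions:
 f(b) = C1 + C2*b^(3/2)


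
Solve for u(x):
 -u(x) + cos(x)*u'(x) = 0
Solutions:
 u(x) = C1*sqrt(sin(x) + 1)/sqrt(sin(x) - 1)


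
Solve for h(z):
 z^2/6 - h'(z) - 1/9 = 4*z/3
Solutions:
 h(z) = C1 + z^3/18 - 2*z^2/3 - z/9


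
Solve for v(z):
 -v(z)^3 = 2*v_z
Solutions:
 v(z) = -sqrt(-1/(C1 - z))
 v(z) = sqrt(-1/(C1 - z))


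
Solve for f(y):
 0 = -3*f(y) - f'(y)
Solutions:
 f(y) = C1*exp(-3*y)


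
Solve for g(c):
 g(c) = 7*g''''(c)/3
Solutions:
 g(c) = C1*exp(-3^(1/4)*7^(3/4)*c/7) + C2*exp(3^(1/4)*7^(3/4)*c/7) + C3*sin(3^(1/4)*7^(3/4)*c/7) + C4*cos(3^(1/4)*7^(3/4)*c/7)


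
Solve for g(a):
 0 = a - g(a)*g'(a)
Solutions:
 g(a) = -sqrt(C1 + a^2)
 g(a) = sqrt(C1 + a^2)


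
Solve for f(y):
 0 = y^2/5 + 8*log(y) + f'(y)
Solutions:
 f(y) = C1 - y^3/15 - 8*y*log(y) + 8*y


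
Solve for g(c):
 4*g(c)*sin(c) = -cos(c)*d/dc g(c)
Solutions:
 g(c) = C1*cos(c)^4


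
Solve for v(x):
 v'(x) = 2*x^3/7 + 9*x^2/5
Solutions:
 v(x) = C1 + x^4/14 + 3*x^3/5


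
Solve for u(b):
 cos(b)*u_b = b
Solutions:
 u(b) = C1 + Integral(b/cos(b), b)


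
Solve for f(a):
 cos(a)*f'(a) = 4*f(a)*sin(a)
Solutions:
 f(a) = C1/cos(a)^4


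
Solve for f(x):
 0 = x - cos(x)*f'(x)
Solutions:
 f(x) = C1 + Integral(x/cos(x), x)


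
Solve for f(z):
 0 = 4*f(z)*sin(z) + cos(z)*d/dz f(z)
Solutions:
 f(z) = C1*cos(z)^4


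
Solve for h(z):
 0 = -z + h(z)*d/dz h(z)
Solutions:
 h(z) = -sqrt(C1 + z^2)
 h(z) = sqrt(C1 + z^2)


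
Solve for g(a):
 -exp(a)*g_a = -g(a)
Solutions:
 g(a) = C1*exp(-exp(-a))


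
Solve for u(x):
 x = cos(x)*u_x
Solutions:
 u(x) = C1 + Integral(x/cos(x), x)


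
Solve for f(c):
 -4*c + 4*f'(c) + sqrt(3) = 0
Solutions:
 f(c) = C1 + c^2/2 - sqrt(3)*c/4


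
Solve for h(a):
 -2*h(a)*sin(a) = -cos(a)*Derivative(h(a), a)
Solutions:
 h(a) = C1/cos(a)^2


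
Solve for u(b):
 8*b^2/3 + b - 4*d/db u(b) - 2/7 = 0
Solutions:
 u(b) = C1 + 2*b^3/9 + b^2/8 - b/14


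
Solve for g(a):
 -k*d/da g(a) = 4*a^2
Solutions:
 g(a) = C1 - 4*a^3/(3*k)


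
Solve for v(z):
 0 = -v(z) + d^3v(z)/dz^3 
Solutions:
 v(z) = C3*exp(z) + (C1*sin(sqrt(3)*z/2) + C2*cos(sqrt(3)*z/2))*exp(-z/2)


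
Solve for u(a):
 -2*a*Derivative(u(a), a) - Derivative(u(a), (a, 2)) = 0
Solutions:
 u(a) = C1 + C2*erf(a)


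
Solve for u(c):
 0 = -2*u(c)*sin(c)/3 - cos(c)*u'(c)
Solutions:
 u(c) = C1*cos(c)^(2/3)


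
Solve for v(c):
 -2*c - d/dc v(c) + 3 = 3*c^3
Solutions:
 v(c) = C1 - 3*c^4/4 - c^2 + 3*c


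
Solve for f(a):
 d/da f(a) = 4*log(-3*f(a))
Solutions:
 -Integral(1/(log(-_y) + log(3)), (_y, f(a)))/4 = C1 - a


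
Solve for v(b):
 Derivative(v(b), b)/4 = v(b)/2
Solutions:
 v(b) = C1*exp(2*b)


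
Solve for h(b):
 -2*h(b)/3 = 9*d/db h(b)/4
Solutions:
 h(b) = C1*exp(-8*b/27)


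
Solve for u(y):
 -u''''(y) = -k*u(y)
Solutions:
 u(y) = C1*exp(-k^(1/4)*y) + C2*exp(k^(1/4)*y) + C3*exp(-I*k^(1/4)*y) + C4*exp(I*k^(1/4)*y)


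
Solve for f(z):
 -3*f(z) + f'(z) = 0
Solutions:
 f(z) = C1*exp(3*z)


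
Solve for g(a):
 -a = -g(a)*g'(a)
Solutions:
 g(a) = -sqrt(C1 + a^2)
 g(a) = sqrt(C1 + a^2)


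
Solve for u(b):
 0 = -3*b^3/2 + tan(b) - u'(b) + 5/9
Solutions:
 u(b) = C1 - 3*b^4/8 + 5*b/9 - log(cos(b))


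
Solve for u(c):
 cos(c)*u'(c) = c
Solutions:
 u(c) = C1 + Integral(c/cos(c), c)


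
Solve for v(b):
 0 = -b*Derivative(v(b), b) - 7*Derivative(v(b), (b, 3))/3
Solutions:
 v(b) = C1 + Integral(C2*airyai(-3^(1/3)*7^(2/3)*b/7) + C3*airybi(-3^(1/3)*7^(2/3)*b/7), b)


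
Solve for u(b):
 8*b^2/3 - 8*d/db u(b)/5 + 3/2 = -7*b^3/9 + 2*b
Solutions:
 u(b) = C1 + 35*b^4/288 + 5*b^3/9 - 5*b^2/8 + 15*b/16


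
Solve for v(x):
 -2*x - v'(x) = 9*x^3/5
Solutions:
 v(x) = C1 - 9*x^4/20 - x^2


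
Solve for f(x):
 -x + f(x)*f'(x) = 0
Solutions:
 f(x) = -sqrt(C1 + x^2)
 f(x) = sqrt(C1 + x^2)


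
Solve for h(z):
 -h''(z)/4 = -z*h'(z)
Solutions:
 h(z) = C1 + C2*erfi(sqrt(2)*z)


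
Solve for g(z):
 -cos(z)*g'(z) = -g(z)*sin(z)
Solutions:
 g(z) = C1/cos(z)


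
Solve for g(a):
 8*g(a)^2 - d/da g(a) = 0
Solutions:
 g(a) = -1/(C1 + 8*a)


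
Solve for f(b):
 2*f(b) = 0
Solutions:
 f(b) = 0


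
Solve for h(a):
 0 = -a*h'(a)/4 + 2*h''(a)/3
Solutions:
 h(a) = C1 + C2*erfi(sqrt(3)*a/4)


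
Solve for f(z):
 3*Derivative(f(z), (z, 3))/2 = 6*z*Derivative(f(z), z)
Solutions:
 f(z) = C1 + Integral(C2*airyai(2^(2/3)*z) + C3*airybi(2^(2/3)*z), z)


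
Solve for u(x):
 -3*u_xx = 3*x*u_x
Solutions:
 u(x) = C1 + C2*erf(sqrt(2)*x/2)


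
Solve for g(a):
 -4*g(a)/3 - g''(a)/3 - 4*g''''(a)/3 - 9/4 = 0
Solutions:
 g(a) = (C1*sin(a*cos(atan(3*sqrt(7))/2)) + C2*cos(a*cos(atan(3*sqrt(7))/2)))*exp(-a*sin(atan(3*sqrt(7))/2)) + (C3*sin(a*cos(atan(3*sqrt(7))/2)) + C4*cos(a*cos(atan(3*sqrt(7))/2)))*exp(a*sin(atan(3*sqrt(7))/2)) - 27/16


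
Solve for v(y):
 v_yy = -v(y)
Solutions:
 v(y) = C1*sin(y) + C2*cos(y)


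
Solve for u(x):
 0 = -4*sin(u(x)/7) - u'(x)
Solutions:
 4*x + 7*log(cos(u(x)/7) - 1)/2 - 7*log(cos(u(x)/7) + 1)/2 = C1


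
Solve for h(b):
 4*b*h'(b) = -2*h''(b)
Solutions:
 h(b) = C1 + C2*erf(b)


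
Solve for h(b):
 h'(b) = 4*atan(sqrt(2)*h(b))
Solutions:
 Integral(1/atan(sqrt(2)*_y), (_y, h(b))) = C1 + 4*b


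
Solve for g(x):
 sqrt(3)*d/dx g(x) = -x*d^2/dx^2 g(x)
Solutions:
 g(x) = C1 + C2*x^(1 - sqrt(3))


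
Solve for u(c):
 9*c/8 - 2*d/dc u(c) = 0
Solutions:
 u(c) = C1 + 9*c^2/32


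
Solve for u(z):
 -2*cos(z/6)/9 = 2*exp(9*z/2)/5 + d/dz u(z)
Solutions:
 u(z) = C1 - 4*exp(9*z/2)/45 - 4*sin(z/6)/3


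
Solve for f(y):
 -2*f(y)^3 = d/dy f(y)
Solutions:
 f(y) = -sqrt(2)*sqrt(-1/(C1 - 2*y))/2
 f(y) = sqrt(2)*sqrt(-1/(C1 - 2*y))/2


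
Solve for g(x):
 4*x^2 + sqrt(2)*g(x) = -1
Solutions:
 g(x) = sqrt(2)*(-4*x^2 - 1)/2


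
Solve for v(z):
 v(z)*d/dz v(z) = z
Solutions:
 v(z) = -sqrt(C1 + z^2)
 v(z) = sqrt(C1 + z^2)


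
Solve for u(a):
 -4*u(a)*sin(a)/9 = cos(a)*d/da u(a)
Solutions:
 u(a) = C1*cos(a)^(4/9)


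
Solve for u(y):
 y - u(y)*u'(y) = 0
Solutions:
 u(y) = -sqrt(C1 + y^2)
 u(y) = sqrt(C1 + y^2)


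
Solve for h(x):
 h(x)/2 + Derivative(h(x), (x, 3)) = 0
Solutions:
 h(x) = C3*exp(-2^(2/3)*x/2) + (C1*sin(2^(2/3)*sqrt(3)*x/4) + C2*cos(2^(2/3)*sqrt(3)*x/4))*exp(2^(2/3)*x/4)


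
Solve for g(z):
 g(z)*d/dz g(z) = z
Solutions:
 g(z) = -sqrt(C1 + z^2)
 g(z) = sqrt(C1 + z^2)


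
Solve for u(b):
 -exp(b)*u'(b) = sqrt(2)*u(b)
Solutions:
 u(b) = C1*exp(sqrt(2)*exp(-b))


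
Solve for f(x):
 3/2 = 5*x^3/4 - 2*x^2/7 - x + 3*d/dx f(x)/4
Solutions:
 f(x) = C1 - 5*x^4/12 + 8*x^3/63 + 2*x^2/3 + 2*x


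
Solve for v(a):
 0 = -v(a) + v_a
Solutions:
 v(a) = C1*exp(a)


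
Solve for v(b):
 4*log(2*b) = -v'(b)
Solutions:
 v(b) = C1 - 4*b*log(b) - b*log(16) + 4*b


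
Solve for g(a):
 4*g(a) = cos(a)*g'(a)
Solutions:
 g(a) = C1*(sin(a)^2 + 2*sin(a) + 1)/(sin(a)^2 - 2*sin(a) + 1)


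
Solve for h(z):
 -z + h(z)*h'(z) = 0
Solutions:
 h(z) = -sqrt(C1 + z^2)
 h(z) = sqrt(C1 + z^2)


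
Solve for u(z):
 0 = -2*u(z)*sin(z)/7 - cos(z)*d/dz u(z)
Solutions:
 u(z) = C1*cos(z)^(2/7)


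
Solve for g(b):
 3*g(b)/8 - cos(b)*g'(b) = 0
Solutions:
 g(b) = C1*(sin(b) + 1)^(3/16)/(sin(b) - 1)^(3/16)


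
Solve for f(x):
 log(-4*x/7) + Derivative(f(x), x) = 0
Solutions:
 f(x) = C1 - x*log(-x) + x*(-2*log(2) + 1 + log(7))


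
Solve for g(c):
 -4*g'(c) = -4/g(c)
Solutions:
 g(c) = -sqrt(C1 + 2*c)
 g(c) = sqrt(C1 + 2*c)


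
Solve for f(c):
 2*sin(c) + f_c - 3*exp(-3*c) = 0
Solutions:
 f(c) = C1 + 2*cos(c) - exp(-3*c)


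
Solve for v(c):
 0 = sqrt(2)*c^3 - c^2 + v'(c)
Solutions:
 v(c) = C1 - sqrt(2)*c^4/4 + c^3/3


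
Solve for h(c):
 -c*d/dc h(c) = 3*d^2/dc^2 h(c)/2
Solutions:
 h(c) = C1 + C2*erf(sqrt(3)*c/3)


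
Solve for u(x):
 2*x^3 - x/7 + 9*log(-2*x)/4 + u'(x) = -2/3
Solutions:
 u(x) = C1 - x^4/2 + x^2/14 - 9*x*log(-x)/4 + x*(19 - 27*log(2))/12


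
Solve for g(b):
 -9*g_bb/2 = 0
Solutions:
 g(b) = C1 + C2*b


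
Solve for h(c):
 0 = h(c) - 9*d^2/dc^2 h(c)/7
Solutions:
 h(c) = C1*exp(-sqrt(7)*c/3) + C2*exp(sqrt(7)*c/3)


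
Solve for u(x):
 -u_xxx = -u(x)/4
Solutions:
 u(x) = C3*exp(2^(1/3)*x/2) + (C1*sin(2^(1/3)*sqrt(3)*x/4) + C2*cos(2^(1/3)*sqrt(3)*x/4))*exp(-2^(1/3)*x/4)


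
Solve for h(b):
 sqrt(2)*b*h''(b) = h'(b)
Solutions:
 h(b) = C1 + C2*b^(sqrt(2)/2 + 1)


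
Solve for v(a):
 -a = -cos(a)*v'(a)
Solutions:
 v(a) = C1 + Integral(a/cos(a), a)


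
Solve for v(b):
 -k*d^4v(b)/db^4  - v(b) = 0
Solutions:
 v(b) = C1*exp(-b*(-1/k)^(1/4)) + C2*exp(b*(-1/k)^(1/4)) + C3*exp(-I*b*(-1/k)^(1/4)) + C4*exp(I*b*(-1/k)^(1/4))


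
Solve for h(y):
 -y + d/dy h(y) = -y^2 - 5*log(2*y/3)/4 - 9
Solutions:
 h(y) = C1 - y^3/3 + y^2/2 - 5*y*log(y)/4 - 31*y/4 - 5*y*log(2)/4 + 5*y*log(3)/4


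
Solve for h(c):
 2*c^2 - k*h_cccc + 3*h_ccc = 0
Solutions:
 h(c) = C1 + C2*c + C3*c^2 + C4*exp(3*c/k) - c^5/90 - c^4*k/54 - 2*c^3*k^2/81


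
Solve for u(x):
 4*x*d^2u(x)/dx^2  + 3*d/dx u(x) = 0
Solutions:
 u(x) = C1 + C2*x^(1/4)


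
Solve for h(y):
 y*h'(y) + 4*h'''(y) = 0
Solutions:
 h(y) = C1 + Integral(C2*airyai(-2^(1/3)*y/2) + C3*airybi(-2^(1/3)*y/2), y)


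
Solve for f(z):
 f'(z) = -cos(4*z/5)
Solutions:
 f(z) = C1 - 5*sin(4*z/5)/4


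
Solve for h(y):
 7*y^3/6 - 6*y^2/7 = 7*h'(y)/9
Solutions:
 h(y) = C1 + 3*y^4/8 - 18*y^3/49


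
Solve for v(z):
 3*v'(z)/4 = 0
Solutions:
 v(z) = C1


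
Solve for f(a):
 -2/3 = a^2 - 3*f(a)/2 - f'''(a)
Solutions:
 f(a) = C3*exp(-2^(2/3)*3^(1/3)*a/2) + 2*a^2/3 + (C1*sin(2^(2/3)*3^(5/6)*a/4) + C2*cos(2^(2/3)*3^(5/6)*a/4))*exp(2^(2/3)*3^(1/3)*a/4) + 4/9


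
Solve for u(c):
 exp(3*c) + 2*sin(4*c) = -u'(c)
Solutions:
 u(c) = C1 - exp(3*c)/3 + cos(4*c)/2


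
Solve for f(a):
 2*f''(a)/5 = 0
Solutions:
 f(a) = C1 + C2*a


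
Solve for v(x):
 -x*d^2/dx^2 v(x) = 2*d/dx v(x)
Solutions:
 v(x) = C1 + C2/x


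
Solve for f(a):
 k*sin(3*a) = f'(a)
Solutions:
 f(a) = C1 - k*cos(3*a)/3


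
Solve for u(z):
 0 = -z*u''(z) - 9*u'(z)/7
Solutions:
 u(z) = C1 + C2/z^(2/7)


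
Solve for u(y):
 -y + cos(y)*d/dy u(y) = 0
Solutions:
 u(y) = C1 + Integral(y/cos(y), y)


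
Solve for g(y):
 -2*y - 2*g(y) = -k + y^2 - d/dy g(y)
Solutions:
 g(y) = C1*exp(2*y) + k/2 - y^2/2 - 3*y/2 - 3/4


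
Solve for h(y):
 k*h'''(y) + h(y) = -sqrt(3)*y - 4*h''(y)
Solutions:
 h(y) = C1*exp(-y*((sqrt(((27 + 128/k^2)^2 - 16384/k^4)/k^2)/2 + 27/(2*k) + 64/k^3)^(1/3) + 4/k + 16/(k^2*(sqrt(((27 + 128/k^2)^2 - 16384/k^4)/k^2)/2 + 27/(2*k) + 64/k^3)^(1/3)))/3) + C2*exp(y*((sqrt(((27 + 128/k^2)^2 - 16384/k^4)/k^2)/2 + 27/(2*k) + 64/k^3)^(1/3) - sqrt(3)*I*(sqrt(((27 + 128/k^2)^2 - 16384/k^4)/k^2)/2 + 27/(2*k) + 64/k^3)^(1/3) - 8/k - 64/(k^2*(-1 + sqrt(3)*I)*(sqrt(((27 + 128/k^2)^2 - 16384/k^4)/k^2)/2 + 27/(2*k) + 64/k^3)^(1/3)))/6) + C3*exp(y*((sqrt(((27 + 128/k^2)^2 - 16384/k^4)/k^2)/2 + 27/(2*k) + 64/k^3)^(1/3) + sqrt(3)*I*(sqrt(((27 + 128/k^2)^2 - 16384/k^4)/k^2)/2 + 27/(2*k) + 64/k^3)^(1/3) - 8/k + 64/(k^2*(1 + sqrt(3)*I)*(sqrt(((27 + 128/k^2)^2 - 16384/k^4)/k^2)/2 + 27/(2*k) + 64/k^3)^(1/3)))/6) - sqrt(3)*y


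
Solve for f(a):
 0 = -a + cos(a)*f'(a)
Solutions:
 f(a) = C1 + Integral(a/cos(a), a)


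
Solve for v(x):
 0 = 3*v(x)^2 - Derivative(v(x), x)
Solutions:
 v(x) = -1/(C1 + 3*x)


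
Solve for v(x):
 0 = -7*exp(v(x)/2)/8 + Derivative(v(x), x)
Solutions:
 v(x) = 2*log(-1/(C1 + 7*x)) + 8*log(2)


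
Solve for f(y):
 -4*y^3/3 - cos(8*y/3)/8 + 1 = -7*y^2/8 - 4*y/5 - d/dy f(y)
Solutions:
 f(y) = C1 + y^4/3 - 7*y^3/24 - 2*y^2/5 - y + 3*sin(8*y/3)/64


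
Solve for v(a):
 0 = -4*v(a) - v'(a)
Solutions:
 v(a) = C1*exp(-4*a)


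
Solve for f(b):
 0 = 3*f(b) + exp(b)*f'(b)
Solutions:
 f(b) = C1*exp(3*exp(-b))


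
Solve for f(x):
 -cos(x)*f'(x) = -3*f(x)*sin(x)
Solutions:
 f(x) = C1/cos(x)^3


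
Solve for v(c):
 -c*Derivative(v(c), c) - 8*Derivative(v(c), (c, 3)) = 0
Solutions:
 v(c) = C1 + Integral(C2*airyai(-c/2) + C3*airybi(-c/2), c)


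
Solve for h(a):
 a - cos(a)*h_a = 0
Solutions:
 h(a) = C1 + Integral(a/cos(a), a)


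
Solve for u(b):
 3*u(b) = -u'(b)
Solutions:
 u(b) = C1*exp(-3*b)


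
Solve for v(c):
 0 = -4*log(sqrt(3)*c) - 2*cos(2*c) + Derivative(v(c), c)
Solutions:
 v(c) = C1 + 4*c*log(c) - 4*c + 2*c*log(3) + sin(2*c)


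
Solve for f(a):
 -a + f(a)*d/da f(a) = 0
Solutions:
 f(a) = -sqrt(C1 + a^2)
 f(a) = sqrt(C1 + a^2)


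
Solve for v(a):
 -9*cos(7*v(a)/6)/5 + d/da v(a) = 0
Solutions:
 -9*a/5 - 3*log(sin(7*v(a)/6) - 1)/7 + 3*log(sin(7*v(a)/6) + 1)/7 = C1


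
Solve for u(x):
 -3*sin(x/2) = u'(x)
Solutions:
 u(x) = C1 + 6*cos(x/2)


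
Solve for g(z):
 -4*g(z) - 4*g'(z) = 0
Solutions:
 g(z) = C1*exp(-z)


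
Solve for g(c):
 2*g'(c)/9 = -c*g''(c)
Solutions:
 g(c) = C1 + C2*c^(7/9)


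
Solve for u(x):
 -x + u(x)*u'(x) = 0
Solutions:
 u(x) = -sqrt(C1 + x^2)
 u(x) = sqrt(C1 + x^2)


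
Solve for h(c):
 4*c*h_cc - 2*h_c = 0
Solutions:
 h(c) = C1 + C2*c^(3/2)


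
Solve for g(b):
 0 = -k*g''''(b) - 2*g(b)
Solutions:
 g(b) = C1*exp(-2^(1/4)*b*(-1/k)^(1/4)) + C2*exp(2^(1/4)*b*(-1/k)^(1/4)) + C3*exp(-2^(1/4)*I*b*(-1/k)^(1/4)) + C4*exp(2^(1/4)*I*b*(-1/k)^(1/4))


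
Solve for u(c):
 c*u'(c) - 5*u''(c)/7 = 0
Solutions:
 u(c) = C1 + C2*erfi(sqrt(70)*c/10)


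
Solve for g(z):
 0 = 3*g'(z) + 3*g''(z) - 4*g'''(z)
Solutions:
 g(z) = C1 + C2*exp(z*(3 - sqrt(57))/8) + C3*exp(z*(3 + sqrt(57))/8)


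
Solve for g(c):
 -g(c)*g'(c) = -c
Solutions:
 g(c) = -sqrt(C1 + c^2)
 g(c) = sqrt(C1 + c^2)


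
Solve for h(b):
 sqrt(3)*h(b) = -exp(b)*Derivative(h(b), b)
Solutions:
 h(b) = C1*exp(sqrt(3)*exp(-b))


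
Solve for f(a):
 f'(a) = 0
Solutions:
 f(a) = C1


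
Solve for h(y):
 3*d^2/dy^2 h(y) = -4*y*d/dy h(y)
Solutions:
 h(y) = C1 + C2*erf(sqrt(6)*y/3)


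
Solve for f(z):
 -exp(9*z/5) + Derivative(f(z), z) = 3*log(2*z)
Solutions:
 f(z) = C1 + 3*z*log(z) + 3*z*(-1 + log(2)) + 5*exp(9*z/5)/9


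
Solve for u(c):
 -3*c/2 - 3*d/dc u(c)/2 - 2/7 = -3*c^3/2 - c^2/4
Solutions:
 u(c) = C1 + c^4/4 + c^3/18 - c^2/2 - 4*c/21


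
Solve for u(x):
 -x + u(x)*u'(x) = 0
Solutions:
 u(x) = -sqrt(C1 + x^2)
 u(x) = sqrt(C1 + x^2)


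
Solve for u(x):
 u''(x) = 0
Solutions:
 u(x) = C1 + C2*x


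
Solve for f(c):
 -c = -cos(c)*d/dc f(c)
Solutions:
 f(c) = C1 + Integral(c/cos(c), c)


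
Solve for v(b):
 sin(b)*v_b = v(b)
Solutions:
 v(b) = C1*sqrt(cos(b) - 1)/sqrt(cos(b) + 1)


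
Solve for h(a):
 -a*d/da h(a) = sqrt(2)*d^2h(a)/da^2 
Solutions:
 h(a) = C1 + C2*erf(2^(1/4)*a/2)


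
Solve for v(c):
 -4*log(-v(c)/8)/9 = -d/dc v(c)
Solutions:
 -9*Integral(1/(log(-_y) - 3*log(2)), (_y, v(c)))/4 = C1 - c


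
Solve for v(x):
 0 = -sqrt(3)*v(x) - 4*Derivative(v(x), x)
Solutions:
 v(x) = C1*exp(-sqrt(3)*x/4)


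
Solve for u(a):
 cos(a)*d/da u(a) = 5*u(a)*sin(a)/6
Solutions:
 u(a) = C1/cos(a)^(5/6)


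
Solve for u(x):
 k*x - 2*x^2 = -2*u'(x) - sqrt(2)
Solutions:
 u(x) = C1 - k*x^2/4 + x^3/3 - sqrt(2)*x/2


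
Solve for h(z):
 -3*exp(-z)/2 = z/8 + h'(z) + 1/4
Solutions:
 h(z) = C1 - z^2/16 - z/4 + 3*exp(-z)/2


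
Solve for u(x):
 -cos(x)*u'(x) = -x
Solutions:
 u(x) = C1 + Integral(x/cos(x), x)


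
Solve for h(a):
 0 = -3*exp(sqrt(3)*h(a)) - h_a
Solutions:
 h(a) = sqrt(3)*(2*log(1/(C1 + 3*a)) - log(3))/6


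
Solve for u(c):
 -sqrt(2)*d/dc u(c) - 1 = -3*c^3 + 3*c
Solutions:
 u(c) = C1 + 3*sqrt(2)*c^4/8 - 3*sqrt(2)*c^2/4 - sqrt(2)*c/2


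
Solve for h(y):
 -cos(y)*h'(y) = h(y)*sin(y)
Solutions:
 h(y) = C1*cos(y)


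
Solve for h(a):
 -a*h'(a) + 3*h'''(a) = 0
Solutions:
 h(a) = C1 + Integral(C2*airyai(3^(2/3)*a/3) + C3*airybi(3^(2/3)*a/3), a)


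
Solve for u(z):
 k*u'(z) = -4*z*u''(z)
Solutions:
 u(z) = C1 + z^(1 - re(k)/4)*(C2*sin(log(z)*Abs(im(k))/4) + C3*cos(log(z)*im(k)/4))


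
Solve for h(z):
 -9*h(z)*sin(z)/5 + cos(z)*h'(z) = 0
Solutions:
 h(z) = C1/cos(z)^(9/5)


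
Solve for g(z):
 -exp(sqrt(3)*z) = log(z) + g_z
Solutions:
 g(z) = C1 - z*log(z) + z - sqrt(3)*exp(sqrt(3)*z)/3


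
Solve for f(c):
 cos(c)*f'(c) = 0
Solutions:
 f(c) = C1


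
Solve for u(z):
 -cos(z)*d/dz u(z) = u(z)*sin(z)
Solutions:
 u(z) = C1*cos(z)


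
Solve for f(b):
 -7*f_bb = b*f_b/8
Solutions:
 f(b) = C1 + C2*erf(sqrt(7)*b/28)


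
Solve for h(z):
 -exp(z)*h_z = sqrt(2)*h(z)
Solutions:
 h(z) = C1*exp(sqrt(2)*exp(-z))


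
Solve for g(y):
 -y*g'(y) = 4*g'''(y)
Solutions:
 g(y) = C1 + Integral(C2*airyai(-2^(1/3)*y/2) + C3*airybi(-2^(1/3)*y/2), y)


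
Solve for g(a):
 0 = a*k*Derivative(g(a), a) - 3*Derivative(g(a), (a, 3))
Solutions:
 g(a) = C1 + Integral(C2*airyai(3^(2/3)*a*k^(1/3)/3) + C3*airybi(3^(2/3)*a*k^(1/3)/3), a)


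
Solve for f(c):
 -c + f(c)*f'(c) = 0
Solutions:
 f(c) = -sqrt(C1 + c^2)
 f(c) = sqrt(C1 + c^2)


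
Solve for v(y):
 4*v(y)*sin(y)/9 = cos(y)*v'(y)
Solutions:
 v(y) = C1/cos(y)^(4/9)


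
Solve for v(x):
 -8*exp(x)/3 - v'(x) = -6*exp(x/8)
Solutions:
 v(x) = C1 + 48*exp(x/8) - 8*exp(x)/3


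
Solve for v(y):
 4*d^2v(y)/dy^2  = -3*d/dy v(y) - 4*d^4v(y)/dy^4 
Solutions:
 v(y) = C1 + C2*exp(-3^(1/3)*y*(-(27 + sqrt(921))^(1/3) + 4*3^(1/3)/(27 + sqrt(921))^(1/3))/12)*sin(3^(1/6)*y*((27 + sqrt(921))^(-1/3) + 3^(2/3)*(27 + sqrt(921))^(1/3)/12)) + C3*exp(-3^(1/3)*y*(-(27 + sqrt(921))^(1/3) + 4*3^(1/3)/(27 + sqrt(921))^(1/3))/12)*cos(3^(1/6)*y*((27 + sqrt(921))^(-1/3) + 3^(2/3)*(27 + sqrt(921))^(1/3)/12)) + C4*exp(3^(1/3)*y*(-(27 + sqrt(921))^(1/3) + 4*3^(1/3)/(27 + sqrt(921))^(1/3))/6)


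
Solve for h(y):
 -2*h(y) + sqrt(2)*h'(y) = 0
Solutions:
 h(y) = C1*exp(sqrt(2)*y)


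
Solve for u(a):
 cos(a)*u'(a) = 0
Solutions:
 u(a) = C1


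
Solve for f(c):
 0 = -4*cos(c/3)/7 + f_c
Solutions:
 f(c) = C1 + 12*sin(c/3)/7


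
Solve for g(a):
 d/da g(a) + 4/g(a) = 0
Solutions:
 g(a) = -sqrt(C1 - 8*a)
 g(a) = sqrt(C1 - 8*a)


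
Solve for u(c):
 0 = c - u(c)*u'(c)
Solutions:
 u(c) = -sqrt(C1 + c^2)
 u(c) = sqrt(C1 + c^2)


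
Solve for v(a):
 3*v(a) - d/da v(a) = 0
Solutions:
 v(a) = C1*exp(3*a)


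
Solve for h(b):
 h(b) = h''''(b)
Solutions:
 h(b) = C1*exp(-b) + C2*exp(b) + C3*sin(b) + C4*cos(b)


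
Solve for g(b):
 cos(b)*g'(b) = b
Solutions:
 g(b) = C1 + Integral(b/cos(b), b)


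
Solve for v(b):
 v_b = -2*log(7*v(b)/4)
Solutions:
 -Integral(1/(-log(_y) - log(7) + 2*log(2)), (_y, v(b)))/2 = C1 - b


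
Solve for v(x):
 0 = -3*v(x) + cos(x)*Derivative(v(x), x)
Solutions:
 v(x) = C1*(sin(x) + 1)^(3/2)/(sin(x) - 1)^(3/2)


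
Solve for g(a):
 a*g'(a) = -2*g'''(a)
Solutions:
 g(a) = C1 + Integral(C2*airyai(-2^(2/3)*a/2) + C3*airybi(-2^(2/3)*a/2), a)


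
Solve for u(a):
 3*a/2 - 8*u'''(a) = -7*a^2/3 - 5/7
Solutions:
 u(a) = C1 + C2*a + C3*a^2 + 7*a^5/1440 + a^4/128 + 5*a^3/336


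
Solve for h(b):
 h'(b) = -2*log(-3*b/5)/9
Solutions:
 h(b) = C1 - 2*b*log(-b)/9 + 2*b*(-log(3) + 1 + log(5))/9


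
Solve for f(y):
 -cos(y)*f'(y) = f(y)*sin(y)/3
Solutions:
 f(y) = C1*cos(y)^(1/3)


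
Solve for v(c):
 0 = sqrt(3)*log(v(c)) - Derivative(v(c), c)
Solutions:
 li(v(c)) = C1 + sqrt(3)*c


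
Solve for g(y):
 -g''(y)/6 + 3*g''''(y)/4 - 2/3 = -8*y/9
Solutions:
 g(y) = C1 + C2*y + C3*exp(-sqrt(2)*y/3) + C4*exp(sqrt(2)*y/3) + 8*y^3/9 - 2*y^2


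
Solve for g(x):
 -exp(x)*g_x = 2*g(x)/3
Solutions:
 g(x) = C1*exp(2*exp(-x)/3)


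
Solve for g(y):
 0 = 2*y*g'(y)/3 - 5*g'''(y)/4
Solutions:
 g(y) = C1 + Integral(C2*airyai(2*15^(2/3)*y/15) + C3*airybi(2*15^(2/3)*y/15), y)


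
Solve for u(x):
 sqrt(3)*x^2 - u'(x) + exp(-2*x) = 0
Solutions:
 u(x) = C1 + sqrt(3)*x^3/3 - exp(-2*x)/2


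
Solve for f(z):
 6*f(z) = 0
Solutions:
 f(z) = 0


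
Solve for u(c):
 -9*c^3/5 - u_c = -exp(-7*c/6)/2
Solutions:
 u(c) = C1 - 9*c^4/20 - 3*exp(-7*c/6)/7


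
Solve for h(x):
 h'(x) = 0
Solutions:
 h(x) = C1


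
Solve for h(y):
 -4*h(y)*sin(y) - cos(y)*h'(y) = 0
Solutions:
 h(y) = C1*cos(y)^4


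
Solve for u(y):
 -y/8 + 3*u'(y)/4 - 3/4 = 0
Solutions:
 u(y) = C1 + y^2/12 + y


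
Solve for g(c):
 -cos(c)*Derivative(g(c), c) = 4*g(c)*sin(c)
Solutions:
 g(c) = C1*cos(c)^4


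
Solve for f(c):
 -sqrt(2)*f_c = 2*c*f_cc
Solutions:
 f(c) = C1 + C2*c^(1 - sqrt(2)/2)


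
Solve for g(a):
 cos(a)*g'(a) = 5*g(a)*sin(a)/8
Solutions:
 g(a) = C1/cos(a)^(5/8)


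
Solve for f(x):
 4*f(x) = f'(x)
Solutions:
 f(x) = C1*exp(4*x)


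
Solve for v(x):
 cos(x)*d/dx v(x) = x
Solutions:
 v(x) = C1 + Integral(x/cos(x), x)


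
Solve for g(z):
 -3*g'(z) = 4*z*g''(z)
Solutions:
 g(z) = C1 + C2*z^(1/4)


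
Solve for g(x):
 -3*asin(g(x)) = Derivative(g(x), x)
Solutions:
 Integral(1/asin(_y), (_y, g(x))) = C1 - 3*x


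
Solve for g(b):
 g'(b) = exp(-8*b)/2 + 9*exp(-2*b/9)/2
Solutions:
 g(b) = C1 - exp(-8*b)/16 - 81*exp(-2*b/9)/4


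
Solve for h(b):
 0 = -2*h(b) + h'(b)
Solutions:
 h(b) = C1*exp(2*b)


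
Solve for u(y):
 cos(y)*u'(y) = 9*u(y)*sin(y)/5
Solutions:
 u(y) = C1/cos(y)^(9/5)


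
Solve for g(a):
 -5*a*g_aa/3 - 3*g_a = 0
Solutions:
 g(a) = C1 + C2/a^(4/5)


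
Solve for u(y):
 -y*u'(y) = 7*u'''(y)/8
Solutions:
 u(y) = C1 + Integral(C2*airyai(-2*7^(2/3)*y/7) + C3*airybi(-2*7^(2/3)*y/7), y)


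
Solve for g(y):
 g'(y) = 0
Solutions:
 g(y) = C1


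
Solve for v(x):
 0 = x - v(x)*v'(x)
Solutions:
 v(x) = -sqrt(C1 + x^2)
 v(x) = sqrt(C1 + x^2)


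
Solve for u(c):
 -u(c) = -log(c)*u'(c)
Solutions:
 u(c) = C1*exp(li(c))


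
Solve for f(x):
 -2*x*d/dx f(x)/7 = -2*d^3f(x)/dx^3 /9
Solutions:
 f(x) = C1 + Integral(C2*airyai(21^(2/3)*x/7) + C3*airybi(21^(2/3)*x/7), x)


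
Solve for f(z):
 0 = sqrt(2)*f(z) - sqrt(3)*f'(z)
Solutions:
 f(z) = C1*exp(sqrt(6)*z/3)


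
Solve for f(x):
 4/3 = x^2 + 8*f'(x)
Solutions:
 f(x) = C1 - x^3/24 + x/6


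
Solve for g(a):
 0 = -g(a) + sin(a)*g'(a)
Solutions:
 g(a) = C1*sqrt(cos(a) - 1)/sqrt(cos(a) + 1)


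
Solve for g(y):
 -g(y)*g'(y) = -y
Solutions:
 g(y) = -sqrt(C1 + y^2)
 g(y) = sqrt(C1 + y^2)


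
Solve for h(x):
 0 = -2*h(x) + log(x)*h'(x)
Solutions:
 h(x) = C1*exp(2*li(x))


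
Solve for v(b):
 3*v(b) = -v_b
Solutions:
 v(b) = C1*exp(-3*b)


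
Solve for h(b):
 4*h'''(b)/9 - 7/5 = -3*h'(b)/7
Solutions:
 h(b) = C1 + C2*sin(3*sqrt(21)*b/14) + C3*cos(3*sqrt(21)*b/14) + 49*b/15


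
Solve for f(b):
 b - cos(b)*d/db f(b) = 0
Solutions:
 f(b) = C1 + Integral(b/cos(b), b)


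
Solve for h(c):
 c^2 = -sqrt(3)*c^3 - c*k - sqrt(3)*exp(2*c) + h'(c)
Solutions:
 h(c) = C1 + sqrt(3)*c^4/4 + c^3/3 + c^2*k/2 + sqrt(3)*exp(2*c)/2


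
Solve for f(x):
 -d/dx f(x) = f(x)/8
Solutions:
 f(x) = C1*exp(-x/8)


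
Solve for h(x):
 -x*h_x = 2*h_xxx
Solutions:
 h(x) = C1 + Integral(C2*airyai(-2^(2/3)*x/2) + C3*airybi(-2^(2/3)*x/2), x)


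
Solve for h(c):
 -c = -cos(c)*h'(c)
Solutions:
 h(c) = C1 + Integral(c/cos(c), c)


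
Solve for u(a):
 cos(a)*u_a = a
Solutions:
 u(a) = C1 + Integral(a/cos(a), a)


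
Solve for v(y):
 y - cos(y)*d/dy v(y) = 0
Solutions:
 v(y) = C1 + Integral(y/cos(y), y)


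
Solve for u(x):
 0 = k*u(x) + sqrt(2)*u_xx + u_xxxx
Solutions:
 u(x) = C1*exp(-2^(3/4)*x*sqrt(-sqrt(1 - 2*k) - 1)/2) + C2*exp(2^(3/4)*x*sqrt(-sqrt(1 - 2*k) - 1)/2) + C3*exp(-2^(3/4)*x*sqrt(sqrt(1 - 2*k) - 1)/2) + C4*exp(2^(3/4)*x*sqrt(sqrt(1 - 2*k) - 1)/2)


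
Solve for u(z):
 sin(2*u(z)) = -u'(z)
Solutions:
 u(z) = pi - acos((-C1 - exp(4*z))/(C1 - exp(4*z)))/2
 u(z) = acos((-C1 - exp(4*z))/(C1 - exp(4*z)))/2


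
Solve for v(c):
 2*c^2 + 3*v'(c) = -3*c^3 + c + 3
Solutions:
 v(c) = C1 - c^4/4 - 2*c^3/9 + c^2/6 + c


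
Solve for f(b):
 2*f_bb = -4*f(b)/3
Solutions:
 f(b) = C1*sin(sqrt(6)*b/3) + C2*cos(sqrt(6)*b/3)


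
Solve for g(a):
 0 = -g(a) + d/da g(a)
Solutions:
 g(a) = C1*exp(a)


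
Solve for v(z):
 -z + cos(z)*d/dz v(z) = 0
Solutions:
 v(z) = C1 + Integral(z/cos(z), z)


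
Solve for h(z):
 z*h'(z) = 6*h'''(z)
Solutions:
 h(z) = C1 + Integral(C2*airyai(6^(2/3)*z/6) + C3*airybi(6^(2/3)*z/6), z)


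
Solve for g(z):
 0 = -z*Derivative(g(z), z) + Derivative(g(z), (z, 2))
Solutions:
 g(z) = C1 + C2*erfi(sqrt(2)*z/2)


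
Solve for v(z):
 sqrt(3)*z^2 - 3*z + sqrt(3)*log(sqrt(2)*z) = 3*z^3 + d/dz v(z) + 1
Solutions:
 v(z) = C1 - 3*z^4/4 + sqrt(3)*z^3/3 - 3*z^2/2 + sqrt(3)*z*log(z) - sqrt(3)*z - z + sqrt(3)*z*log(2)/2


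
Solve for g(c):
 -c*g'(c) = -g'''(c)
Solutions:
 g(c) = C1 + Integral(C2*airyai(c) + C3*airybi(c), c)


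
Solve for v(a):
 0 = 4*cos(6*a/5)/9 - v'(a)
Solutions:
 v(a) = C1 + 10*sin(6*a/5)/27


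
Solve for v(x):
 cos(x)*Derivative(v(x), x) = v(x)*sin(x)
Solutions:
 v(x) = C1/cos(x)


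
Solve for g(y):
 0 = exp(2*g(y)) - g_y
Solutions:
 g(y) = log(-sqrt(-1/(C1 + y))) - log(2)/2
 g(y) = log(-1/(C1 + y))/2 - log(2)/2


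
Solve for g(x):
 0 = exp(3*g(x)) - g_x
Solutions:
 g(x) = log(-1/(C1 + 3*x))/3
 g(x) = log((-1/(C1 + x))^(1/3)*(-3^(2/3) - 3*3^(1/6)*I)/6)
 g(x) = log((-1/(C1 + x))^(1/3)*(-3^(2/3) + 3*3^(1/6)*I)/6)


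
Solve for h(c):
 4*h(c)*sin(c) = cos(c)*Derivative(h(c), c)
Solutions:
 h(c) = C1/cos(c)^4


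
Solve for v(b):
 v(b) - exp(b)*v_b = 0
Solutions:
 v(b) = C1*exp(-exp(-b))


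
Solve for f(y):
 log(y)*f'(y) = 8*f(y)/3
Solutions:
 f(y) = C1*exp(8*li(y)/3)


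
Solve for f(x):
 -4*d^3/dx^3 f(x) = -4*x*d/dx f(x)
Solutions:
 f(x) = C1 + Integral(C2*airyai(x) + C3*airybi(x), x)


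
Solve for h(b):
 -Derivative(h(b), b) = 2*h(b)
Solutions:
 h(b) = C1*exp(-2*b)


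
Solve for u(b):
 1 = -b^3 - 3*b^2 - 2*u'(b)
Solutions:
 u(b) = C1 - b^4/8 - b^3/2 - b/2


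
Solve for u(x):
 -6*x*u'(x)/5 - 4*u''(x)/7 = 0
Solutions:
 u(x) = C1 + C2*erf(sqrt(105)*x/10)


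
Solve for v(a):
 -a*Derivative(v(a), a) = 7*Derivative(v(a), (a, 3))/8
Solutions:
 v(a) = C1 + Integral(C2*airyai(-2*7^(2/3)*a/7) + C3*airybi(-2*7^(2/3)*a/7), a)


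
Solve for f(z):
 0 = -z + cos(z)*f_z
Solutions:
 f(z) = C1 + Integral(z/cos(z), z)


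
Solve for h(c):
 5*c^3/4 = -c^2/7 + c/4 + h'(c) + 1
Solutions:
 h(c) = C1 + 5*c^4/16 + c^3/21 - c^2/8 - c


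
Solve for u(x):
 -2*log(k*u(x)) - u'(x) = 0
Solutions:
 li(k*u(x))/k = C1 - 2*x


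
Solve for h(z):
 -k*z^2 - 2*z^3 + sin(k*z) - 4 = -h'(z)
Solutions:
 h(z) = C1 + k*z^3/3 + z^4/2 + 4*z + cos(k*z)/k


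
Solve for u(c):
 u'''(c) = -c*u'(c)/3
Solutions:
 u(c) = C1 + Integral(C2*airyai(-3^(2/3)*c/3) + C3*airybi(-3^(2/3)*c/3), c)


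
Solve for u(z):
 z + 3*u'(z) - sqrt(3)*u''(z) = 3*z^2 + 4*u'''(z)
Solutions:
 u(z) = C1 + C2*exp(z*(-sqrt(3) + sqrt(51))/8) + C3*exp(-z*(sqrt(3) + sqrt(51))/8) + z^3/3 - z^2/6 + sqrt(3)*z^2/3 - sqrt(3)*z/9 + 10*z/3


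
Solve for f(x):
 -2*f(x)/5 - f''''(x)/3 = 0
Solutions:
 f(x) = (C1*sin(10^(3/4)*3^(1/4)*x/10) + C2*cos(10^(3/4)*3^(1/4)*x/10))*exp(-10^(3/4)*3^(1/4)*x/10) + (C3*sin(10^(3/4)*3^(1/4)*x/10) + C4*cos(10^(3/4)*3^(1/4)*x/10))*exp(10^(3/4)*3^(1/4)*x/10)


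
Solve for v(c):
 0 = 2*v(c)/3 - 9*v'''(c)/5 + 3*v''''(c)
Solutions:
 v(c) = C1*exp(c*(9 - sqrt(81 + 800*15^(2/3)/(243 + sqrt(900951)*I)^(1/3) + 20*15^(1/3)*(243 + sqrt(900951)*I)^(1/3)))/60)*sin(sqrt(2)*c*sqrt(Abs(-81 + 400*15^(2/3)/(243 + sqrt(900951)*I)^(1/3) + 729/sqrt(81 + 800*15^(2/3)/(243 + sqrt(900951)*I)^(1/3) + 20*15^(1/3)*(243 + sqrt(900951)*I)^(1/3)) + 10*15^(1/3)*(243 + sqrt(900951)*I)^(1/3)))/60) + C2*exp(c*(9 - sqrt(81 + 800*15^(2/3)/(243 + sqrt(900951)*I)^(1/3) + 20*15^(1/3)*(243 + sqrt(900951)*I)^(1/3)))/60)*cos(sqrt(2)*c*sqrt(-81 + 400*15^(2/3)/(243 + sqrt(900951)*I)^(1/3) + 729/sqrt(81 + 800*15^(2/3)/(243 + sqrt(900951)*I)^(1/3) + 20*15^(1/3)*(243 + sqrt(900951)*I)^(1/3)) + 10*15^(1/3)*(243 + sqrt(900951)*I)^(1/3))/60) + C3*exp(c*(9 + sqrt(81 + 800*15^(2/3)/(243 + sqrt(900951)*I)^(1/3) + 20*15^(1/3)*(243 + sqrt(900951)*I)^(1/3)))/60)*sin(sqrt(2)*c*sqrt(Abs(81 - 10*15^(1/3)*(243 + sqrt(900951)*I)^(1/3) + 729/sqrt(81 + 800*15^(2/3)/(243 + sqrt(900951)*I)^(1/3) + 20*15^(1/3)*(243 + sqrt(900951)*I)^(1/3)) - 400*15^(2/3)/(243 + sqrt(900951)*I)^(1/3)))/60) + C4*exp(c*(9 + sqrt(81 + 800*15^(2/3)/(243 + sqrt(900951)*I)^(1/3) + 20*15^(1/3)*(243 + sqrt(900951)*I)^(1/3)))/60)*cos(sqrt(2)*c*sqrt(-81 + 400*15^(2/3)/(243 + sqrt(900951)*I)^(1/3) - 729/sqrt(81 + 800*15^(2/3)/(243 + sqrt(900951)*I)^(1/3) + 20*15^(1/3)*(243 + sqrt(900951)*I)^(1/3)) + 10*15^(1/3)*(243 + sqrt(900951)*I)^(1/3))/60)


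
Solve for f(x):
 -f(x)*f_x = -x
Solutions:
 f(x) = -sqrt(C1 + x^2)
 f(x) = sqrt(C1 + x^2)


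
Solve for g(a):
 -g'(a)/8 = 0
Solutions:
 g(a) = C1


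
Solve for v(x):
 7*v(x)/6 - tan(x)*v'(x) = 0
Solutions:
 v(x) = C1*sin(x)^(7/6)


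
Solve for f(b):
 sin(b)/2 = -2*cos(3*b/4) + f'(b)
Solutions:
 f(b) = C1 + 8*sin(3*b/4)/3 - cos(b)/2


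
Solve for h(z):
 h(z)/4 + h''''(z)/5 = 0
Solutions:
 h(z) = (C1*sin(5^(1/4)*z/2) + C2*cos(5^(1/4)*z/2))*exp(-5^(1/4)*z/2) + (C3*sin(5^(1/4)*z/2) + C4*cos(5^(1/4)*z/2))*exp(5^(1/4)*z/2)


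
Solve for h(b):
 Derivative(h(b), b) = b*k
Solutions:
 h(b) = C1 + b^2*k/2


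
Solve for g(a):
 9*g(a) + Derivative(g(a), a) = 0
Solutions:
 g(a) = C1*exp(-9*a)


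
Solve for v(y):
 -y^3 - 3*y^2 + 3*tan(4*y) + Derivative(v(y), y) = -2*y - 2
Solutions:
 v(y) = C1 + y^4/4 + y^3 - y^2 - 2*y + 3*log(cos(4*y))/4


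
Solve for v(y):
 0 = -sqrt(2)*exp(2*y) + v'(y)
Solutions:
 v(y) = C1 + sqrt(2)*exp(2*y)/2


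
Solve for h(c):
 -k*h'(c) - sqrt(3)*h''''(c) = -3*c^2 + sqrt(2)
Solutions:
 h(c) = C1 + C2*exp(3^(5/6)*c*(-k)^(1/3)/3) + C3*exp(c*(-k)^(1/3)*(-3^(5/6) + 3*3^(1/3)*I)/6) + C4*exp(-c*(-k)^(1/3)*(3^(5/6) + 3*3^(1/3)*I)/6) + c^3/k - sqrt(2)*c/k


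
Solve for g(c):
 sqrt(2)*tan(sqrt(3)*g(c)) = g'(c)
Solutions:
 g(c) = sqrt(3)*(pi - asin(C1*exp(sqrt(6)*c)))/3
 g(c) = sqrt(3)*asin(C1*exp(sqrt(6)*c))/3


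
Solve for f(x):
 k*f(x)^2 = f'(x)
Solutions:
 f(x) = -1/(C1 + k*x)


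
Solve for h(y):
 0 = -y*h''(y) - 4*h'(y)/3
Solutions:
 h(y) = C1 + C2/y^(1/3)


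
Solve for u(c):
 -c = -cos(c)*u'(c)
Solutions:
 u(c) = C1 + Integral(c/cos(c), c)


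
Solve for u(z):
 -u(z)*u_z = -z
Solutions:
 u(z) = -sqrt(C1 + z^2)
 u(z) = sqrt(C1 + z^2)


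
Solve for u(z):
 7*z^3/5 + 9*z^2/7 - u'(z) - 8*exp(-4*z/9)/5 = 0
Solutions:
 u(z) = C1 + 7*z^4/20 + 3*z^3/7 + 18*exp(-4*z/9)/5


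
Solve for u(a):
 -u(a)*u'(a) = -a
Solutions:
 u(a) = -sqrt(C1 + a^2)
 u(a) = sqrt(C1 + a^2)


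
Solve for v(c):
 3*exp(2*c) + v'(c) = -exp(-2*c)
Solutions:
 v(c) = C1 - 3*exp(2*c)/2 + exp(-2*c)/2


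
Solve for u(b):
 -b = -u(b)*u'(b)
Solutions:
 u(b) = -sqrt(C1 + b^2)
 u(b) = sqrt(C1 + b^2)


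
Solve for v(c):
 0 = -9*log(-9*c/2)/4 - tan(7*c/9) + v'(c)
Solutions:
 v(c) = C1 + 9*c*log(-c)/4 - 9*c/4 - 9*c*log(2)/4 + 9*c*log(3)/2 - 9*log(cos(7*c/9))/7


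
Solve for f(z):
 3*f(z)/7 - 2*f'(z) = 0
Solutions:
 f(z) = C1*exp(3*z/14)


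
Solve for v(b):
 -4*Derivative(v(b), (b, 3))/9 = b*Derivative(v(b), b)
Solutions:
 v(b) = C1 + Integral(C2*airyai(-2^(1/3)*3^(2/3)*b/2) + C3*airybi(-2^(1/3)*3^(2/3)*b/2), b)


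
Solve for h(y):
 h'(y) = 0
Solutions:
 h(y) = C1


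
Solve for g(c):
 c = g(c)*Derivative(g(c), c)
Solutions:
 g(c) = -sqrt(C1 + c^2)
 g(c) = sqrt(C1 + c^2)


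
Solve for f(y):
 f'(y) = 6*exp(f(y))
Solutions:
 f(y) = log(-1/(C1 + 6*y))


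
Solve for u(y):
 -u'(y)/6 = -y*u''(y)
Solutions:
 u(y) = C1 + C2*y^(7/6)


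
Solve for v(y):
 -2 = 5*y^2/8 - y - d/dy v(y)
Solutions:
 v(y) = C1 + 5*y^3/24 - y^2/2 + 2*y


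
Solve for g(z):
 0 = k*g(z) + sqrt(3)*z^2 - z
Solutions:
 g(z) = z*(-sqrt(3)*z + 1)/k


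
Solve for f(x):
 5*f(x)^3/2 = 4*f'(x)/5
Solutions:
 f(x) = -2*sqrt(-1/(C1 + 25*x))
 f(x) = 2*sqrt(-1/(C1 + 25*x))


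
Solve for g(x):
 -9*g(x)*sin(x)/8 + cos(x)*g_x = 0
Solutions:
 g(x) = C1/cos(x)^(9/8)


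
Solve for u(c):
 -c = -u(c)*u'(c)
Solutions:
 u(c) = -sqrt(C1 + c^2)
 u(c) = sqrt(C1 + c^2)


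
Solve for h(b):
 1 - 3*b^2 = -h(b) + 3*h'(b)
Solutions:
 h(b) = C1*exp(b/3) + 3*b^2 + 18*b + 53


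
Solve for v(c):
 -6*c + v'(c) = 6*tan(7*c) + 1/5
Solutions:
 v(c) = C1 + 3*c^2 + c/5 - 6*log(cos(7*c))/7


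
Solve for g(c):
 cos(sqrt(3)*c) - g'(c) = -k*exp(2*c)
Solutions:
 g(c) = C1 + k*exp(2*c)/2 + sqrt(3)*sin(sqrt(3)*c)/3


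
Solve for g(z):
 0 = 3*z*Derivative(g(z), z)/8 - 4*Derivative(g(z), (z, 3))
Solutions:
 g(z) = C1 + Integral(C2*airyai(6^(1/3)*z/4) + C3*airybi(6^(1/3)*z/4), z)


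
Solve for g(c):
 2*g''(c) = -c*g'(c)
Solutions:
 g(c) = C1 + C2*erf(c/2)


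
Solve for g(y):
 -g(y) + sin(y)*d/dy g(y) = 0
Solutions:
 g(y) = C1*sqrt(cos(y) - 1)/sqrt(cos(y) + 1)


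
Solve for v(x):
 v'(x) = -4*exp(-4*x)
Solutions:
 v(x) = C1 + exp(-4*x)


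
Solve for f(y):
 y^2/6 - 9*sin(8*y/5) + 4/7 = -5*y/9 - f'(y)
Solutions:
 f(y) = C1 - y^3/18 - 5*y^2/18 - 4*y/7 - 45*cos(8*y/5)/8


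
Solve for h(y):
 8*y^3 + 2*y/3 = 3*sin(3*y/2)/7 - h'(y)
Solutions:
 h(y) = C1 - 2*y^4 - y^2/3 - 2*cos(3*y/2)/7


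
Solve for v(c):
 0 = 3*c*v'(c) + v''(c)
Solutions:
 v(c) = C1 + C2*erf(sqrt(6)*c/2)


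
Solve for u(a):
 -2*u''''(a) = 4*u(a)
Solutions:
 u(a) = (C1*sin(2^(3/4)*a/2) + C2*cos(2^(3/4)*a/2))*exp(-2^(3/4)*a/2) + (C3*sin(2^(3/4)*a/2) + C4*cos(2^(3/4)*a/2))*exp(2^(3/4)*a/2)


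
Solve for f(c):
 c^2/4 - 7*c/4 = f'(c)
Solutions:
 f(c) = C1 + c^3/12 - 7*c^2/8


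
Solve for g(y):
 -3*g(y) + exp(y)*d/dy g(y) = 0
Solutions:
 g(y) = C1*exp(-3*exp(-y))


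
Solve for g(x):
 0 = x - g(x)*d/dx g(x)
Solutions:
 g(x) = -sqrt(C1 + x^2)
 g(x) = sqrt(C1 + x^2)
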